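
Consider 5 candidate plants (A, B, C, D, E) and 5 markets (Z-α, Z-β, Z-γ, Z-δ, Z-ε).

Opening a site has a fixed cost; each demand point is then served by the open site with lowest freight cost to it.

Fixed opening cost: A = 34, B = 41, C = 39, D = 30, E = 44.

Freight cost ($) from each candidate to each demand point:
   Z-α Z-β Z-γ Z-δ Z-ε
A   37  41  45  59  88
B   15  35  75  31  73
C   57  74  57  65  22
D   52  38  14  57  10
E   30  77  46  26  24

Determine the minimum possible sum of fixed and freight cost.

176

Open {B, D}: assign each demand point to its cheapest open site.
  Z-α→B 15, Z-β→B 35, Z-γ→D 14, Z-δ→B 31, Z-ε→D 10
  freight cost 105, fixed 71 → total 176.
Compare {D, E}: freight cost 118 + fixed 74 = 192.
Compare {D}: freight cost 171 + fixed 30 = 201.
Compare {A, B, D}: freight cost 105 + fixed 105 = 210.
All other subsets cost ≥ 192. Minimum total cost: 176.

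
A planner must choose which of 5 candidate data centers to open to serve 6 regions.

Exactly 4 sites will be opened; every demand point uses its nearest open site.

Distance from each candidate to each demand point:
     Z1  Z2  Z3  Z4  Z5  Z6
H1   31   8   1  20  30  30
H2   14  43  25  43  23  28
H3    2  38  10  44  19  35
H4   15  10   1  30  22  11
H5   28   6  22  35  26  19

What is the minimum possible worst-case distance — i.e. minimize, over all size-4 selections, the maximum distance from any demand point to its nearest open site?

Open {H1, H2, H3, H4}.
  Farthest demand point is Z4 at distance 20 (to H1); all others are ≤ 20.
With {H1, H2, H3, H5} the worst case is 20.
With {H1, H3, H4, H5} the worst case is 20.
No size-4 selection achieves below 20.

20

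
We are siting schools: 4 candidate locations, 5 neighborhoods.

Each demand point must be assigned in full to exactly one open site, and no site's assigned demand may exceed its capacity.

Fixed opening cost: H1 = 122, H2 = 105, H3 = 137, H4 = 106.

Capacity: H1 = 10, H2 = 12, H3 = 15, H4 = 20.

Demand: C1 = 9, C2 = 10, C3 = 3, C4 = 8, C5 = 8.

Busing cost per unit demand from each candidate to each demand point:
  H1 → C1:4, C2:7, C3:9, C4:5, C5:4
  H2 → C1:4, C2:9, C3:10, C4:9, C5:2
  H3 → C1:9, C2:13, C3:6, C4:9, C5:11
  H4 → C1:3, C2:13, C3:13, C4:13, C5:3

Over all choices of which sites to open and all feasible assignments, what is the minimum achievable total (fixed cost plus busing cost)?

Open {H1, H2, H4}; cheapest assignment that respects the capacities:
  H1 (cap 10, load 8): C4 — cost 8×5 = 40
  H2 (cap 12, load 10): C2 — cost 10×9 = 90
  H4 (cap 20, load 20): C1, C3, C5 — cost 9×3 + 3×13 + 8×3 = 90
  Shipping 220, fixed 333 → total 553.
  Any other capacity-feasible assignment to {H1, H2, H4} ships for at least 220.
Compare {H1, H3, H4}: its best feasible assignment gives total 576.
Compare {H2, H3, H4}: its best feasible assignment gives total 579.
Every other set of open sites that can feasibly serve all demand totals ≥ 576 even under its best assignment. Minimum: 553.

553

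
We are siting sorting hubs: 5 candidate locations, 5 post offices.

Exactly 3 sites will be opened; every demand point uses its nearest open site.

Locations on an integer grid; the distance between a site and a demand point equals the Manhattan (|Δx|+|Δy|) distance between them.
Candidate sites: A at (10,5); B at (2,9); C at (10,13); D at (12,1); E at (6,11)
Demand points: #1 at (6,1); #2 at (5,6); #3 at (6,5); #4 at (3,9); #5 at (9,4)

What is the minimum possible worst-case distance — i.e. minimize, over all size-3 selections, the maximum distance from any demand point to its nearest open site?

Open {A, B, D}.
  Farthest demand point is #1 at distance 6 (to D); all others are ≤ 6.
With {A, D, E} the worst case is 6.
With {B, D, E} the worst case is 6.
No size-3 selection achieves below 6.

6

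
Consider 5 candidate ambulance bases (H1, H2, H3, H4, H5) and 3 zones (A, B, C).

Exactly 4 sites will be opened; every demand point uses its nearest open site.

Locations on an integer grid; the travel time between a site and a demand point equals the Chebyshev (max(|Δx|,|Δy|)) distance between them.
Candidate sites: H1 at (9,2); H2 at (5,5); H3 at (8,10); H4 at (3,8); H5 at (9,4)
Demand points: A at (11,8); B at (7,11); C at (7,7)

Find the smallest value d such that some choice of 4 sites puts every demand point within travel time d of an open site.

Open {H1, H2, H3, H4}.
  Farthest demand point is A at travel time 3 (to H3); all others are ≤ 3.
With {H1, H2, H3, H5} the worst case is 3.
With {H1, H3, H4, H5} the worst case is 3.
No size-4 selection achieves below 3.

3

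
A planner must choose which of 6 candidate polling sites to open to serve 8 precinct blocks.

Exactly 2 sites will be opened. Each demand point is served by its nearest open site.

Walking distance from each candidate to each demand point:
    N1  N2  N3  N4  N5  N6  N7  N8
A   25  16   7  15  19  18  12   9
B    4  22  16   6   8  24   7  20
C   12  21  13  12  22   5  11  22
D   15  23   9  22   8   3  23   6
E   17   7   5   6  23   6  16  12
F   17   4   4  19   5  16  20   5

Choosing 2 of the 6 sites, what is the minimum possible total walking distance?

51

Open {B, F}.
  N1→B 4, N2→F 4, N3→F 4, N4→B 6, N5→F 5, N6→F 16, N7→B 7, N8→F 5  ⇒ total 51.
Compare {B, E}: total 55.
Compare {C, F}: total 58.
No size-2 selection does better; minimum is 51.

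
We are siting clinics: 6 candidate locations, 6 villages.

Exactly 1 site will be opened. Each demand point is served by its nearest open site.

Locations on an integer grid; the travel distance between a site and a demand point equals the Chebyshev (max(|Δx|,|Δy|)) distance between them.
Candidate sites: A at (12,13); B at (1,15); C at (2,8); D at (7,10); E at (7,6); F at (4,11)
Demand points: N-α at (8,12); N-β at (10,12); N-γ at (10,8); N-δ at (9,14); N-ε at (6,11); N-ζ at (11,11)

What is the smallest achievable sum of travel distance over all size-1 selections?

17

Open {D}.
  N-α→D 2, N-β→D 3, N-γ→D 3, N-δ→D 4, N-ε→D 1, N-ζ→D 4  ⇒ total 17.
Compare {A}: total 22.
Compare {F}: total 30.
No size-1 selection does better; minimum is 17.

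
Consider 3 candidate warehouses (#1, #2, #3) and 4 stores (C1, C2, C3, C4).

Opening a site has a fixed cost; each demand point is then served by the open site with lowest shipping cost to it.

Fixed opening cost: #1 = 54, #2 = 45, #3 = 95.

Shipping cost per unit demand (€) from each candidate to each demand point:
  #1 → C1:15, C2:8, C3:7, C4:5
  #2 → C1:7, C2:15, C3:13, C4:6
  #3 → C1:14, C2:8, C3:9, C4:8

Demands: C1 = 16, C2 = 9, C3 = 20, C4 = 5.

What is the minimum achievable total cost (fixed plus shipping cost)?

Open {#1, #2}: assign each demand point to its cheapest open site.
  C1→#2 16×7=112, C2→#1 9×8=72, C3→#1 20×7=140, C4→#1 5×5=25
  shipping cost 349, fixed 99 → total 448.
Compare {#1}: shipping cost 477 + fixed 54 = 531.
Compare {#2, #3}: shipping cost 394 + fixed 140 = 534.
Compare {#1, #2, #3}: shipping cost 349 + fixed 194 = 543.
All other subsets cost ≥ 531. Minimum total cost: 448.

448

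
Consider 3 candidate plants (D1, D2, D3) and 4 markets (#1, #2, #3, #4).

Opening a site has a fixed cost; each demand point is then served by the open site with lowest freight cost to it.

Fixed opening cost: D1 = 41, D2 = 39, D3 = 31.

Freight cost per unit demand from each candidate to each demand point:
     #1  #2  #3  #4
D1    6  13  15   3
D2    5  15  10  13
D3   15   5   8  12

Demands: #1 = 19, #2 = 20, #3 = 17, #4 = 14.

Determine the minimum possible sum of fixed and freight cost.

Open {D1, D3}: assign each demand point to its cheapest open site.
  #1→D1 19×6=114, #2→D3 20×5=100, #3→D3 17×8=136, #4→D1 14×3=42
  freight cost 392, fixed 72 → total 464.
Compare {D1, D2, D3}: freight cost 373 + fixed 111 = 484.
Compare {D2, D3}: freight cost 499 + fixed 70 = 569.
Compare {D1, D2}: freight cost 567 + fixed 80 = 647.
All other subsets cost ≥ 484. Minimum total cost: 464.

464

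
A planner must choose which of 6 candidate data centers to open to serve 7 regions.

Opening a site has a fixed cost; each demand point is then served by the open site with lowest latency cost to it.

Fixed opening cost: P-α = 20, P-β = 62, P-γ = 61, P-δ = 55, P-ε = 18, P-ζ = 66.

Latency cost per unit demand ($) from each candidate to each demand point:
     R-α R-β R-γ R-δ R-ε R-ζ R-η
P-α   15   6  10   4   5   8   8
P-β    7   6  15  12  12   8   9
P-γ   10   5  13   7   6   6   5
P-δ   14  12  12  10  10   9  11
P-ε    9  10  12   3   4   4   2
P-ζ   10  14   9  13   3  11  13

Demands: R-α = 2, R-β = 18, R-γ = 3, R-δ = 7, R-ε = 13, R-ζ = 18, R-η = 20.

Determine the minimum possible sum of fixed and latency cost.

379

Open {P-α, P-ε}: assign each demand point to its cheapest open site.
  R-α→P-ε 2×9=18, R-β→P-α 18×6=108, R-γ→P-α 3×10=30, R-δ→P-ε 7×3=21, R-ε→P-ε 13×4=52, R-ζ→P-ε 18×4=72, R-η→P-ε 20×2=40
  latency cost 341, fixed 38 → total 379.
Compare {P-γ, P-ε}: latency cost 329 + fixed 79 = 408.
Compare {P-α, P-γ, P-ε}: latency cost 323 + fixed 99 = 422.
Compare {P-β, P-ε}: latency cost 343 + fixed 80 = 423.
All other subsets cost ≥ 408. Minimum total cost: 379.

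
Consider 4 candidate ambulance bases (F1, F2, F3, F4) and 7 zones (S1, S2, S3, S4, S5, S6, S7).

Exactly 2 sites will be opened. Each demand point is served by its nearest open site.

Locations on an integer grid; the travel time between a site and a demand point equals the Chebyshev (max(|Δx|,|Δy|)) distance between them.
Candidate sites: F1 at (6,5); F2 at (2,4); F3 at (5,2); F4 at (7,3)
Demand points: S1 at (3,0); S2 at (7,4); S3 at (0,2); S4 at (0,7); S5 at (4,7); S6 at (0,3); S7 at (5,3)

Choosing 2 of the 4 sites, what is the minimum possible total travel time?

Open {F2, F3}.
  S1→F3 2, S2→F3 2, S3→F2 2, S4→F2 3, S5→F2 3, S6→F2 2, S7→F3 1  ⇒ total 15.
Compare {F1, F2}: total 16.
Compare {F2, F4}: total 17.
No size-2 selection does better; minimum is 15.

15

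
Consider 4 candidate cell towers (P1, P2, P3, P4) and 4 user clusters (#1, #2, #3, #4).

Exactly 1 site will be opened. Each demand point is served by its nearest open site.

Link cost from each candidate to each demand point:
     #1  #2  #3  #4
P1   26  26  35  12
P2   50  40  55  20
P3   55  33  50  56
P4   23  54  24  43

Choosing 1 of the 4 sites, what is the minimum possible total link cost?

99

Open {P1}.
  #1→P1 26, #2→P1 26, #3→P1 35, #4→P1 12  ⇒ total 99.
Compare {P4}: total 144.
Compare {P2}: total 165.
No size-1 selection does better; minimum is 99.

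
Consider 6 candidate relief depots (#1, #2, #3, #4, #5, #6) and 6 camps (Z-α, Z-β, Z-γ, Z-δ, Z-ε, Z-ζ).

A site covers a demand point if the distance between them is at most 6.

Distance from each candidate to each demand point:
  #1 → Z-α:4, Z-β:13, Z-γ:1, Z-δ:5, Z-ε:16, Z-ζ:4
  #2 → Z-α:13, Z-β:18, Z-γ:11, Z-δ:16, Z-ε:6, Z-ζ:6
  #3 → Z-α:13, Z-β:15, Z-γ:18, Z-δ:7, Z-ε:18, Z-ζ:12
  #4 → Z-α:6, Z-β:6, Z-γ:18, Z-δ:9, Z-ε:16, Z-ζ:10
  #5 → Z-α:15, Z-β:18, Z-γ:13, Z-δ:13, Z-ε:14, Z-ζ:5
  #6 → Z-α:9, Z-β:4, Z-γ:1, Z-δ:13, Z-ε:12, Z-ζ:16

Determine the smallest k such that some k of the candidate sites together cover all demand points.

Coverage sets (demand points within 6 of each site):
  #1: {Z-α, Z-γ, Z-δ, Z-ζ}
  #2: {Z-ε, Z-ζ}
  #3: {}
  #4: {Z-α, Z-β}
  #5: {Z-ζ}
  #6: {Z-β, Z-γ}
No 2 sites suffice: every size-2 union leaves at least one demand point uncovered.
But {#1, #2, #4} covers everything, so the minimum is 3.

3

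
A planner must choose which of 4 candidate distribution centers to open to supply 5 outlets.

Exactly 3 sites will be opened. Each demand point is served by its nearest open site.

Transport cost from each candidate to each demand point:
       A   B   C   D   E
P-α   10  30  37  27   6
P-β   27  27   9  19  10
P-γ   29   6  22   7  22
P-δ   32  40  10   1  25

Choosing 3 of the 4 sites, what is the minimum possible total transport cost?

Open {P-α, P-γ, P-δ}.
  A→P-α 10, B→P-γ 6, C→P-δ 10, D→P-δ 1, E→P-α 6  ⇒ total 33.
Compare {P-α, P-β, P-γ}: total 38.
Compare {P-α, P-β, P-δ}: total 53.
No size-3 selection does better; minimum is 33.

33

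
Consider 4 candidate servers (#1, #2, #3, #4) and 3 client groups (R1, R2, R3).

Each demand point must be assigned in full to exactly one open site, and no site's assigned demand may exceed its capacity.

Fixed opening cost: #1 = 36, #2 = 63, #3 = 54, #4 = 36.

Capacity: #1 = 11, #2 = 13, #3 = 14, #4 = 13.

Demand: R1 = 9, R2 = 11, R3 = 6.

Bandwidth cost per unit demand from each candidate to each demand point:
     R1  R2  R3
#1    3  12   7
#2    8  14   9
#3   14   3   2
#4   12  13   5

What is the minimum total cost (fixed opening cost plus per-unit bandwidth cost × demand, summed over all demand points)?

Open {#1, #3, #4}; cheapest assignment that respects the capacities:
  #1 (cap 11, load 9): R1 — cost 9×3 = 27
  #3 (cap 14, load 11): R2 — cost 11×3 = 33
  #4 (cap 13, load 6): R3 — cost 6×5 = 30
  Shipping 90, fixed 126 → total 216.
  Any other capacity-feasible assignment to {#1, #3, #4} ships for at least 90.
Compare {#1, #2, #3}: its best feasible assignment gives total 267.
Compare {#1, #2, #3, #4}: its best feasible assignment gives total 279.
Every other set of open sites that can feasibly serve all demand totals ≥ 267 even under its best assignment. Minimum: 216.

216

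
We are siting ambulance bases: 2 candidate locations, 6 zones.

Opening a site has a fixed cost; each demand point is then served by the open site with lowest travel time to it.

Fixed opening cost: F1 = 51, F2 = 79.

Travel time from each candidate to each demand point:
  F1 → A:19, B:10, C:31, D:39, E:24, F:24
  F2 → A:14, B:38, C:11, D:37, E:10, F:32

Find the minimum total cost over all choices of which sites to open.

Open {F1}: assign each demand point to its cheapest open site.
  A→F1 19, B→F1 10, C→F1 31, D→F1 39, E→F1 24, F→F1 24
  travel time 147, fixed 51 → total 198.
Compare {F2}: travel time 142 + fixed 79 = 221.
Compare {F1, F2}: travel time 106 + fixed 130 = 236.

198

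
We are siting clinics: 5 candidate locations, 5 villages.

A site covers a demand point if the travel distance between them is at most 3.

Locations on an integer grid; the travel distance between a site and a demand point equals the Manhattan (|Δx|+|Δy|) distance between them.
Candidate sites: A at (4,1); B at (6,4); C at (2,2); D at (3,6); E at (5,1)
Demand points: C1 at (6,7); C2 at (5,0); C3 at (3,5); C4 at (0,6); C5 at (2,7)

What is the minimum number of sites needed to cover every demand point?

Coverage sets (demand points within 3 of each site):
  A: {C2}
  B: {C1}
  C: {}
  D: {C3, C4, C5}
  E: {C2}
No 2 sites suffice: every size-2 union leaves at least one demand point uncovered.
But {A, B, D} covers everything, so the minimum is 3.

3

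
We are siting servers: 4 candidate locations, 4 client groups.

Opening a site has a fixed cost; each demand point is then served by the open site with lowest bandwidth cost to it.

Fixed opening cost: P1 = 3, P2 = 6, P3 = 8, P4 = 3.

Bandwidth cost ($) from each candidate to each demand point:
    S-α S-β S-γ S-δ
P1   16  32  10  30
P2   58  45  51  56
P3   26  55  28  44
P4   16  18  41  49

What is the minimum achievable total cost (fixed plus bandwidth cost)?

80

Open {P1, P4}: assign each demand point to its cheapest open site.
  S-α→P1 16, S-β→P4 18, S-γ→P1 10, S-δ→P1 30
  bandwidth cost 74, fixed 6 → total 80.
Compare {P1, P2, P4}: bandwidth cost 74 + fixed 12 = 86.
Compare {P1, P3, P4}: bandwidth cost 74 + fixed 14 = 88.
Compare {P1}: bandwidth cost 88 + fixed 3 = 91.
All other subsets cost ≥ 86. Minimum total cost: 80.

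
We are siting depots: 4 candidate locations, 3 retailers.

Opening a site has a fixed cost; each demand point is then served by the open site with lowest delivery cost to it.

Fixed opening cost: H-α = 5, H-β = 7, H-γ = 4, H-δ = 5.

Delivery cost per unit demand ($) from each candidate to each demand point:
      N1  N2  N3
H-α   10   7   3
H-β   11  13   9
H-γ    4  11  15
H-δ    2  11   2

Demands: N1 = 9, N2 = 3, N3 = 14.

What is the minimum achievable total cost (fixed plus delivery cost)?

77

Open {H-α, H-δ}: assign each demand point to its cheapest open site.
  N1→H-δ 9×2=18, N2→H-α 3×7=21, N3→H-δ 14×2=28
  delivery cost 67, fixed 10 → total 77.
Compare {H-α, H-γ, H-δ}: delivery cost 67 + fixed 14 = 81.
Compare {H-δ}: delivery cost 79 + fixed 5 = 84.
Compare {H-α, H-β, H-δ}: delivery cost 67 + fixed 17 = 84.
All other subsets cost ≥ 81. Minimum total cost: 77.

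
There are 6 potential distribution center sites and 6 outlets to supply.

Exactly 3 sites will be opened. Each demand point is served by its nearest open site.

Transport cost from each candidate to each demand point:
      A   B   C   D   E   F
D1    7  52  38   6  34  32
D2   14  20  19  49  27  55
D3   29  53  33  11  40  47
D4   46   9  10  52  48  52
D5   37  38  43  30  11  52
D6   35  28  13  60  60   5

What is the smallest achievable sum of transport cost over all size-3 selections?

70

Open {D1, D5, D6}.
  A→D1 7, B→D6 28, C→D6 13, D→D1 6, E→D5 11, F→D6 5  ⇒ total 70.
Compare {D1, D4, D6}: total 71.
Compare {D1, D4, D5}: total 75.
No size-3 selection does better; minimum is 70.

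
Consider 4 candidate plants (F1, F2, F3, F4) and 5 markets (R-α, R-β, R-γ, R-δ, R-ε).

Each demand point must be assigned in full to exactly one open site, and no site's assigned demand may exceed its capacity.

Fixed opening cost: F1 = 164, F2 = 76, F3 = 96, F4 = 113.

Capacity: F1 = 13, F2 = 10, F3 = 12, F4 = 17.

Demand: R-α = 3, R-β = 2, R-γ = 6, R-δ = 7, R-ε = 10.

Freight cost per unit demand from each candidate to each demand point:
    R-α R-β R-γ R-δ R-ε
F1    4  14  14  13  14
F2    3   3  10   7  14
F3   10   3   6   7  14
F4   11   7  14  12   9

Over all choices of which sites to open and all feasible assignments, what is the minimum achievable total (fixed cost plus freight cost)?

Open {F3, F4}; cheapest assignment that respects the capacities:
  F3 (cap 12, load 11): R-α, R-β, R-γ — cost 3×10 + 2×3 + 6×6 = 72
  F4 (cap 17, load 17): R-δ, R-ε — cost 7×12 + 10×9 = 174
  Shipping 246, fixed 209 → total 455.
  Any other capacity-feasible assignment to {F3, F4} ships for at least 246.
Compare {F2, F3, F4}: its best feasible assignment gives total 475.
Compare {F1, F4}: its best feasible assignment gives total 575.
Every other set of open sites that can feasibly serve all demand totals ≥ 475 even under its best assignment. Minimum: 455.

455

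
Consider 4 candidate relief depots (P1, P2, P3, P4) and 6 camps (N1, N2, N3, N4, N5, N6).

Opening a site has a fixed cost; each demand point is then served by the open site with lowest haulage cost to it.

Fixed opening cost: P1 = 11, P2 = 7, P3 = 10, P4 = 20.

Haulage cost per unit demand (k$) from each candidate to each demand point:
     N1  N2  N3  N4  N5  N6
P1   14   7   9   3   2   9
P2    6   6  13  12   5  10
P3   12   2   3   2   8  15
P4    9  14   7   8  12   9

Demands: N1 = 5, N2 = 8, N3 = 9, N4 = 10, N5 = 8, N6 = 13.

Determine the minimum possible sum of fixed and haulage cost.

Open {P1, P2, P3}: assign each demand point to its cheapest open site.
  N1→P2 5×6=30, N2→P3 8×2=16, N3→P3 9×3=27, N4→P3 10×2=20, N5→P1 8×2=16, N6→P1 13×9=117
  haulage cost 226, fixed 28 → total 254.
Compare {P1, P2, P3, P4}: haulage cost 226 + fixed 48 = 274.
Compare {P1, P3}: haulage cost 256 + fixed 21 = 277.
Compare {P2, P3}: haulage cost 263 + fixed 17 = 280.
All other subsets cost ≥ 274. Minimum total cost: 254.

254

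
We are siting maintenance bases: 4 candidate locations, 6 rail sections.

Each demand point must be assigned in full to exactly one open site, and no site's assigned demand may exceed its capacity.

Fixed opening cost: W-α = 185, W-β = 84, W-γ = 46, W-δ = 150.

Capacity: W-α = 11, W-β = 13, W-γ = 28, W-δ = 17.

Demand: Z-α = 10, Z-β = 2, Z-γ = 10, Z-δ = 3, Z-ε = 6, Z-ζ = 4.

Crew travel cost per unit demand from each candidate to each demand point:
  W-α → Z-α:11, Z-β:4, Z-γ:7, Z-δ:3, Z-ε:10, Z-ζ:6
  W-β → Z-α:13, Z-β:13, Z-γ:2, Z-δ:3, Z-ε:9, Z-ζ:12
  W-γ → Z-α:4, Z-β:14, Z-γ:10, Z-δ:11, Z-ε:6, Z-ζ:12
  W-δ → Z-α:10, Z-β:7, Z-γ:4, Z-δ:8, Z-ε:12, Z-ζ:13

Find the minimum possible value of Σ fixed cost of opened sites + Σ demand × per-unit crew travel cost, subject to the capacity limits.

Open {W-β, W-γ}; cheapest assignment that respects the capacities:
  W-β (cap 13, load 13): Z-γ, Z-δ — cost 10×2 + 3×3 = 29
  W-γ (cap 28, load 22): Z-α, Z-β, Z-ε, Z-ζ — cost 10×4 + 2×14 + 6×6 + 4×12 = 152
  Shipping 181, fixed 130 → total 311.
  Any other capacity-feasible assignment to {W-β, W-γ} ships for at least 181.
Compare {W-γ, W-δ}: its best feasible assignment gives total 398.
Compare {W-β, W-γ, W-δ}: its best feasible assignment gives total 447.
Every other set of open sites that can feasibly serve all demand totals ≥ 398 even under its best assignment. Minimum: 311.

311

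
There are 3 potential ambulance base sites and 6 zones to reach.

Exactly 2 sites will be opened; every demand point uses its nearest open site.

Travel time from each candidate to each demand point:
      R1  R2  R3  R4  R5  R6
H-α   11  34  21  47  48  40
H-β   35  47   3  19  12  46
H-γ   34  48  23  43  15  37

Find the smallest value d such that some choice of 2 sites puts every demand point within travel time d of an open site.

Open {H-α, H-β}.
  Farthest demand point is R6 at travel time 40 (to H-α); all others are ≤ 40.
With {H-α, H-γ} the worst case is 43.
With {H-β, H-γ} the worst case is 47.
No size-2 selection achieves below 40.

40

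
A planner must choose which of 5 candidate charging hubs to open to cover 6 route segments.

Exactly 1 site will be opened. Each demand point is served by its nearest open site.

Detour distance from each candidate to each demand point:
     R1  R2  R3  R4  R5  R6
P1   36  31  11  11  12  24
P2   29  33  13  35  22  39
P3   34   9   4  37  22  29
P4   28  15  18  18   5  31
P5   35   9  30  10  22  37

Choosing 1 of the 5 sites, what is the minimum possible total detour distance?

115

Open {P4}.
  R1→P4 28, R2→P4 15, R3→P4 18, R4→P4 18, R5→P4 5, R6→P4 31  ⇒ total 115.
Compare {P1}: total 125.
Compare {P3}: total 135.
No size-1 selection does better; minimum is 115.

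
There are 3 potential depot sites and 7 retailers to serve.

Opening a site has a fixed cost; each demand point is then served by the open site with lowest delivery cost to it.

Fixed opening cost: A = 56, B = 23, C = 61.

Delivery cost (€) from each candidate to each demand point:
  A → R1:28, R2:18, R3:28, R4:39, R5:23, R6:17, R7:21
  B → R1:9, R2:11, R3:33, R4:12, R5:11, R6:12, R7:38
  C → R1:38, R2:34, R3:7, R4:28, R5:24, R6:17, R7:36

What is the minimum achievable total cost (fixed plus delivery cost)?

Open {B}: assign each demand point to its cheapest open site.
  R1→B 9, R2→B 11, R3→B 33, R4→B 12, R5→B 11, R6→B 12, R7→B 38
  delivery cost 126, fixed 23 → total 149.
Compare {B, C}: delivery cost 98 + fixed 84 = 182.
Compare {A, B}: delivery cost 104 + fixed 79 = 183.
Compare {A, B, C}: delivery cost 83 + fixed 140 = 223.
All other subsets cost ≥ 182. Minimum total cost: 149.

149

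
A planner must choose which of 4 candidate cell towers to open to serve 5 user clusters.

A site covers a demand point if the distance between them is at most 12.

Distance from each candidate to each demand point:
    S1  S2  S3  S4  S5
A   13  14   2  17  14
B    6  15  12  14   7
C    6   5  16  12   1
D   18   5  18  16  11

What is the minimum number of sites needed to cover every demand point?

Coverage sets (demand points within 12 of each site):
  A: {S3}
  B: {S1, S3, S5}
  C: {S1, S2, S4, S5}
  D: {S2, S5}
No single site covers all 5 demand points.
But {A, C} covers everything, so the minimum is 2.

2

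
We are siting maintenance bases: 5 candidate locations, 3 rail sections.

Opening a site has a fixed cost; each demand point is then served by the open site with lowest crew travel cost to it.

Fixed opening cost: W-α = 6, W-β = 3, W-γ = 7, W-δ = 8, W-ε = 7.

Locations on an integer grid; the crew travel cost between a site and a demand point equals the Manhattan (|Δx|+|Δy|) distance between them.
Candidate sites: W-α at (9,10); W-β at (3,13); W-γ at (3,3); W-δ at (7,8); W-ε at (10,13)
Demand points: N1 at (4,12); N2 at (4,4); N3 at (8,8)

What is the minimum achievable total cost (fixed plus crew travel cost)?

21

Open {W-β, W-δ}: assign each demand point to its cheapest open site.
  N1→W-β 2, N2→W-δ 7, N3→W-δ 1
  crew travel cost 10, fixed 11 → total 21.
Compare {W-δ}: crew travel cost 15 + fixed 8 = 23.
Compare {W-α, W-β, W-γ}: crew travel cost 7 + fixed 16 = 23.
Compare {W-β, W-γ, W-δ}: crew travel cost 5 + fixed 18 = 23.
All other subsets cost ≥ 23. Minimum total cost: 21.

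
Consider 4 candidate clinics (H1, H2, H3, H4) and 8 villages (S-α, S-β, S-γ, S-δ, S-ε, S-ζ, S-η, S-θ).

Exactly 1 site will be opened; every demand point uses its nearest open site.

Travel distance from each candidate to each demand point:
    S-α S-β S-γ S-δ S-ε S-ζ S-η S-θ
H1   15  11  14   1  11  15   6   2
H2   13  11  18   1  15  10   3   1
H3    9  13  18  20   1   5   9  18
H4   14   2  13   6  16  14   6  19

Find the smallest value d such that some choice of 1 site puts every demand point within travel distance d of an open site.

Open {H1}.
  Farthest demand point is S-α at travel distance 15 (to H1); all others are ≤ 15.
With {H2} the worst case is 18.
With {H4} the worst case is 19.
No size-1 selection achieves below 15.

15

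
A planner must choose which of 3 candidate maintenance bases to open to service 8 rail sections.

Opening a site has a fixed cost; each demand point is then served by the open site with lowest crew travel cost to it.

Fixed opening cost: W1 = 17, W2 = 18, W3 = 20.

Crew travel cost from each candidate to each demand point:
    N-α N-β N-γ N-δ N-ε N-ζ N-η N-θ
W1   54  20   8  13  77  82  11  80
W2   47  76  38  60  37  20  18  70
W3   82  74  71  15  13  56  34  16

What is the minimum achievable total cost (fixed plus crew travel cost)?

203

Open {W1, W2, W3}: assign each demand point to its cheapest open site.
  N-α→W2 47, N-β→W1 20, N-γ→W1 8, N-δ→W1 13, N-ε→W3 13, N-ζ→W2 20, N-η→W1 11, N-θ→W3 16
  crew travel cost 148, fixed 55 → total 203.
Compare {W1, W3}: crew travel cost 191 + fixed 37 = 228.
Compare {W1, W2}: crew travel cost 226 + fixed 35 = 261.
Compare {W2, W3}: crew travel cost 241 + fixed 38 = 279.
All other subsets cost ≥ 228. Minimum total cost: 203.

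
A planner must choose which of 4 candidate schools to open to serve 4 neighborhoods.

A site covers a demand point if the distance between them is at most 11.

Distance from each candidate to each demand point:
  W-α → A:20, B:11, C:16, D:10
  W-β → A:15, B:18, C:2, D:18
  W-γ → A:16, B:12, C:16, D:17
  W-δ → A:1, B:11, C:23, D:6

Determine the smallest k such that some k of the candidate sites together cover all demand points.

Coverage sets (demand points within 11 of each site):
  W-α: {B, D}
  W-β: {C}
  W-γ: {}
  W-δ: {A, B, D}
No single site covers all 4 demand points.
But {W-β, W-δ} covers everything, so the minimum is 2.

2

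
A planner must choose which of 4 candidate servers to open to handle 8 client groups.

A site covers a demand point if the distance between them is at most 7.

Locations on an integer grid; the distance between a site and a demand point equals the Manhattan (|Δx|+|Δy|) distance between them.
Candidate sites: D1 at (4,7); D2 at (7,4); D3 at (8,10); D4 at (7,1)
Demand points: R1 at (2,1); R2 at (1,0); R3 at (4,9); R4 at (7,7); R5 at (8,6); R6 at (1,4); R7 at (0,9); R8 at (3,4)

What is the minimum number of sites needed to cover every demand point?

Coverage sets (demand points within 7 of each site):
  D1: {R3, R4, R5, R6, R7, R8}
  D2: {R4, R5, R6, R8}
  D3: {R3, R4, R5}
  D4: {R1, R2, R4, R5, R8}
No single site covers all 8 demand points.
But {D1, D4} covers everything, so the minimum is 2.

2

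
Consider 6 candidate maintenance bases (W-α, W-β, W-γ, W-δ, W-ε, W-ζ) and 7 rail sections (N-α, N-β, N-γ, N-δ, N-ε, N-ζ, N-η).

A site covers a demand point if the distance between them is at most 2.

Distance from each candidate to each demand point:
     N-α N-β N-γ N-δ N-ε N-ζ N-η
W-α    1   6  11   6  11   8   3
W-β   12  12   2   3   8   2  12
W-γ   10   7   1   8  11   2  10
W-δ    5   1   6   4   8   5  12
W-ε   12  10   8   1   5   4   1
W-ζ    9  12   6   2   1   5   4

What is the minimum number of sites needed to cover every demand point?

5

Coverage sets (demand points within 2 of each site):
  W-α: {N-α}
  W-β: {N-γ, N-ζ}
  W-γ: {N-γ, N-ζ}
  W-δ: {N-β}
  W-ε: {N-δ, N-η}
  W-ζ: {N-δ, N-ε}
No 4 sites suffice: every size-4 union leaves at least one demand point uncovered.
But {W-α, W-β, W-δ, W-ε, W-ζ} covers everything, so the minimum is 5.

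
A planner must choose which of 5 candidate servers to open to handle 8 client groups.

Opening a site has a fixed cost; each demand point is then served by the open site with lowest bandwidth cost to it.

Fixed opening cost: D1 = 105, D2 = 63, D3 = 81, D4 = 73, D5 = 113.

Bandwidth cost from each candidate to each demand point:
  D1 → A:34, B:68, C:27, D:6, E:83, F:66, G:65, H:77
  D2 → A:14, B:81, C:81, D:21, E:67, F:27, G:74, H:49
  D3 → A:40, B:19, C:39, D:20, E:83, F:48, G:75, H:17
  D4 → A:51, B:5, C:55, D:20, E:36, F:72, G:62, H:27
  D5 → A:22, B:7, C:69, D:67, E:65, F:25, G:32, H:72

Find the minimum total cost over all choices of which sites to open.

Open {D2, D4}: assign each demand point to its cheapest open site.
  A→D2 14, B→D4 5, C→D4 55, D→D4 20, E→D4 36, F→D2 27, G→D4 62, H→D4 27
  bandwidth cost 246, fixed 136 → total 382.
Compare {D4}: bandwidth cost 328 + fixed 73 = 401.
Compare {D4, D5}: bandwidth cost 222 + fixed 186 = 408.
Compare {D2, D3}: bandwidth cost 277 + fixed 144 = 421.
All other subsets cost ≥ 401. Minimum total cost: 382.

382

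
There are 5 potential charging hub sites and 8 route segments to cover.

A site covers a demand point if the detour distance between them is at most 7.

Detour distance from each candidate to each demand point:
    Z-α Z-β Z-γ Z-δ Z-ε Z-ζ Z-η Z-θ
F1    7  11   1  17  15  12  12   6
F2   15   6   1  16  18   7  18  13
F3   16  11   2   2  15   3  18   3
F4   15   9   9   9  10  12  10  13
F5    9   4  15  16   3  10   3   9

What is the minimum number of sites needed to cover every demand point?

3

Coverage sets (demand points within 7 of each site):
  F1: {Z-α, Z-γ, Z-θ}
  F2: {Z-β, Z-γ, Z-ζ}
  F3: {Z-γ, Z-δ, Z-ζ, Z-θ}
  F4: {}
  F5: {Z-β, Z-ε, Z-η}
No 2 sites suffice: every size-2 union leaves at least one demand point uncovered.
But {F1, F3, F5} covers everything, so the minimum is 3.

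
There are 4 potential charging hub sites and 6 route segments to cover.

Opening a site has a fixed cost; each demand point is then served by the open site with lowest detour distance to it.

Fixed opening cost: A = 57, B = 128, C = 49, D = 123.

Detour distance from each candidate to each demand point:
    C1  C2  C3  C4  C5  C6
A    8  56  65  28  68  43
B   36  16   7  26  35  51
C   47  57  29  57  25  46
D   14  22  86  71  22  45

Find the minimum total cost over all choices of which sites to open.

295

Open {A, C}: assign each demand point to its cheapest open site.
  C1→A 8, C2→A 56, C3→C 29, C4→A 28, C5→C 25, C6→A 43
  detour distance 189, fixed 106 → total 295.
Compare {B}: detour distance 171 + fixed 128 = 299.
Compare {C}: detour distance 261 + fixed 49 = 310.
Compare {A, B}: detour distance 135 + fixed 185 = 320.
All other subsets cost ≥ 299. Minimum total cost: 295.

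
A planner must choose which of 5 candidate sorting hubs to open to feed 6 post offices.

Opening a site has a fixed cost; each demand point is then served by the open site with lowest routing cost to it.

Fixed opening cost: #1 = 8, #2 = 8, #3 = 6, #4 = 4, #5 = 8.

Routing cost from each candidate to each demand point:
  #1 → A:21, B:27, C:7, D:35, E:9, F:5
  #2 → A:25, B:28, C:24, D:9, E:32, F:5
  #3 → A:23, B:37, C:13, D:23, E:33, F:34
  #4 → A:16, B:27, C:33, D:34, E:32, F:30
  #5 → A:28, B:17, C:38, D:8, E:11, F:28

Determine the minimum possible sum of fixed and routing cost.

Open {#1, #4, #5}: assign each demand point to its cheapest open site.
  A→#4 16, B→#5 17, C→#1 7, D→#5 8, E→#1 9, F→#1 5
  routing cost 62, fixed 20 → total 82.
Compare {#1, #5}: routing cost 67 + fixed 16 = 83.
Compare {#1, #3, #4, #5}: routing cost 62 + fixed 26 = 88.
Compare {#1, #3, #5}: routing cost 67 + fixed 22 = 89.
All other subsets cost ≥ 83. Minimum total cost: 82.

82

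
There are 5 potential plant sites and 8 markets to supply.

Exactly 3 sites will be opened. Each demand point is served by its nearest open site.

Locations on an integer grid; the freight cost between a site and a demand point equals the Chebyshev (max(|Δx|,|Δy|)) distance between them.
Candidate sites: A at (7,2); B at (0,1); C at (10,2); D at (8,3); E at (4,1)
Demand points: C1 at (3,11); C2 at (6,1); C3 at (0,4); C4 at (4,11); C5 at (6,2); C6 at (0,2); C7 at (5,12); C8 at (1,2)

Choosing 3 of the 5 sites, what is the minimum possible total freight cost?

Open {A, B, D}.
  C1→D 8, C2→A 1, C3→B 3, C4→D 8, C5→A 1, C6→B 1, C7→D 9, C8→B 1  ⇒ total 32.
Compare {B, C, D}: total 34.
Compare {B, D, E}: total 34.
No size-3 selection does better; minimum is 32.

32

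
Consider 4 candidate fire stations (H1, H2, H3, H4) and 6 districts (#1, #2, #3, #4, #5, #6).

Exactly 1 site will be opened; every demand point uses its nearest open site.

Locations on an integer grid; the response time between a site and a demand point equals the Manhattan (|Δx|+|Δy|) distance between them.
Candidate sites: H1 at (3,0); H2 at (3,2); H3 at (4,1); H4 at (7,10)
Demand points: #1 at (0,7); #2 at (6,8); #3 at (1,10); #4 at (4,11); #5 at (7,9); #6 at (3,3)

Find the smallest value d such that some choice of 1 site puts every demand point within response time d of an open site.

Open {H2}.
  Farthest demand point is #5 at response time 11 (to H2); all others are ≤ 11.
With {H4} the worst case is 11.
With {H3} the worst case is 12.
No size-1 selection achieves below 11.

11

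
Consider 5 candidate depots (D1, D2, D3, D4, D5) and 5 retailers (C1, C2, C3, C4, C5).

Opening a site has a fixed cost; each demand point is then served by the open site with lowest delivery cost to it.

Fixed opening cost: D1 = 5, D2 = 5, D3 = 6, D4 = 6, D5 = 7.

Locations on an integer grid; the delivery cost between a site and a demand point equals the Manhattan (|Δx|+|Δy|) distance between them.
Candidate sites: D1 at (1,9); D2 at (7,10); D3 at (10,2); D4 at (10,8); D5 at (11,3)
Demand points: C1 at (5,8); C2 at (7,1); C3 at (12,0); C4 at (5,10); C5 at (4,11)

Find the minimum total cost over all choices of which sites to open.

29

Open {D2, D3}: assign each demand point to its cheapest open site.
  C1→D2 4, C2→D3 4, C3→D3 4, C4→D2 2, C5→D2 4
  delivery cost 18, fixed 11 → total 29.
Compare {D2, D5}: delivery cost 20 + fixed 12 = 32.
Compare {D1, D3}: delivery cost 23 + fixed 11 = 34.
Compare {D1, D2, D3}: delivery cost 18 + fixed 16 = 34.
All other subsets cost ≥ 32. Minimum total cost: 29.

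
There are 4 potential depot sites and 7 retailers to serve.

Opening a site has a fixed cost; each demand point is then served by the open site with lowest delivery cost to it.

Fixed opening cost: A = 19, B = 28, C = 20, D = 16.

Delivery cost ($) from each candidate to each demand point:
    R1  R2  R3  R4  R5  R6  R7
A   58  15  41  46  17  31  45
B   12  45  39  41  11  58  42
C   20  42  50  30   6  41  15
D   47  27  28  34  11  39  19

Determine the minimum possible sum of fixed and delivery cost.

Open {A, C}: assign each demand point to its cheapest open site.
  R1→C 20, R2→A 15, R3→A 41, R4→C 30, R5→C 6, R6→A 31, R7→C 15
  delivery cost 158, fixed 39 → total 197.
Compare {A, C, D}: delivery cost 145 + fixed 55 = 200.
Compare {C, D}: delivery cost 165 + fixed 36 = 201.
Compare {A, B, D}: delivery cost 150 + fixed 63 = 213.
All other subsets cost ≥ 200. Minimum total cost: 197.

197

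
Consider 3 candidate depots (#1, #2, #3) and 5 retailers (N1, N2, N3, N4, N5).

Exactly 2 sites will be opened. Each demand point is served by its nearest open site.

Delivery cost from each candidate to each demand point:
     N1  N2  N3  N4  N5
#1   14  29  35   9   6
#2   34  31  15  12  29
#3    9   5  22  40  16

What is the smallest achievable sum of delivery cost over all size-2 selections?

51

Open {#1, #3}.
  N1→#3 9, N2→#3 5, N3→#3 22, N4→#1 9, N5→#1 6  ⇒ total 51.
Compare {#2, #3}: total 57.
Compare {#1, #2}: total 73.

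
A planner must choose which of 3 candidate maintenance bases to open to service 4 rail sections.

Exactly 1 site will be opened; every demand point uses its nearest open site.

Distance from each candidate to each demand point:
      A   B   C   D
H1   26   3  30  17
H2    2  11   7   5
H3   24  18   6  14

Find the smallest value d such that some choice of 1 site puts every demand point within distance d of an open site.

11

Open {H2}.
  Farthest demand point is B at distance 11 (to H2); all others are ≤ 11.
With {H3} the worst case is 24.
With {H1} the worst case is 30.
No size-1 selection achieves below 11.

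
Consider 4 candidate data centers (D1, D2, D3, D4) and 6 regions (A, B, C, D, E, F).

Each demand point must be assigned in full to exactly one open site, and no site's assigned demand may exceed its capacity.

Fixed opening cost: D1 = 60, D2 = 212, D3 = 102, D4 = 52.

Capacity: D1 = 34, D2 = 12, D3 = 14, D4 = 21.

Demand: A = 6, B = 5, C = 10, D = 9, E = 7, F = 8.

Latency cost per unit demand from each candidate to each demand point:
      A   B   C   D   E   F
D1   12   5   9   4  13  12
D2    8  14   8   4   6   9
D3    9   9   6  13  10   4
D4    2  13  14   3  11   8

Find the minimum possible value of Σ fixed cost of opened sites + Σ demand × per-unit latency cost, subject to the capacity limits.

416

Open {D1, D4}; cheapest assignment that respects the capacities:
  D1 (cap 34, load 24): B, C, D — cost 5×5 + 10×9 + 9×4 = 151
  D4 (cap 21, load 21): A, E, F — cost 6×2 + 7×11 + 8×8 = 153
  Shipping 304, fixed 112 → total 416.
  Any other capacity-feasible assignment to {D1, D4} ships for at least 304.
Compare {D1, D3, D4}: its best feasible assignment gives total 486.
Compare {D1, D3}: its best feasible assignment gives total 490.
Every other set of open sites that can feasibly serve all demand totals ≥ 486 even under its best assignment. Minimum: 416.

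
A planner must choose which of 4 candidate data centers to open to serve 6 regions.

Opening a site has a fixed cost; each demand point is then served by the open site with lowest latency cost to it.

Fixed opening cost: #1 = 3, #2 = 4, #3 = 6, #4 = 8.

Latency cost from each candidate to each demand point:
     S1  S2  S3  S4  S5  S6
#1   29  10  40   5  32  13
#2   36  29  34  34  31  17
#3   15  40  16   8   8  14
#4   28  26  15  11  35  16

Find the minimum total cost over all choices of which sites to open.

Open {#1, #3}: assign each demand point to its cheapest open site.
  S1→#3 15, S2→#1 10, S3→#3 16, S4→#1 5, S5→#3 8, S6→#1 13
  latency cost 67, fixed 9 → total 76.
Compare {#1, #2, #3}: latency cost 67 + fixed 13 = 80.
Compare {#1, #3, #4}: latency cost 66 + fixed 17 = 83.
Compare {#1, #2, #3, #4}: latency cost 66 + fixed 21 = 87.
All other subsets cost ≥ 80. Minimum total cost: 76.

76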